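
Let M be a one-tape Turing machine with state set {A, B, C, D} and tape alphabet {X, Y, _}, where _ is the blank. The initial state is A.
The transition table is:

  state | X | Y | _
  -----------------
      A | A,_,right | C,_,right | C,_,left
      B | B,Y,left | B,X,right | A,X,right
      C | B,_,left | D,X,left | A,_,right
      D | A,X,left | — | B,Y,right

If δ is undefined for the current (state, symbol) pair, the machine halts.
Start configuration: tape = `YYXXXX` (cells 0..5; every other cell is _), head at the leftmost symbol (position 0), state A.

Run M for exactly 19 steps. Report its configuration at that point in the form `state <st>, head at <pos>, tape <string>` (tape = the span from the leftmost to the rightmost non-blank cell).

state B, head at 1, tape XXXYYXX

state=A head=0 tape=_[Y]YXXXX   (A,Y)→(C,_,right)
state=C head=1 tape=__[Y]XXXX   (C,Y)→(D,X,left)
state=D head=0 tape=_[_]XXXXX   (D,_)→(B,Y,right)
state=B head=1 tape=_Y[X]XXXX   (B,X)→(B,Y,left)
state=B head=0 tape=_[Y]YXXXX   (B,Y)→(B,X,right)
state=B head=1 tape=_X[Y]XXXX   (B,Y)→(B,X,right)
state=B head=2 tape=_XX[X]XXX   (B,X)→(B,Y,left)
state=B head=1 tape=_X[X]YXXX   (B,X)→(B,Y,left)
state=B head=0 tape=_[X]YYXXX   (B,X)→(B,Y,left)
state=B head=-1 tape=[_]YYYXXX   (B,_)→(A,X,right)
state=A head=0 tape=X[Y]YYXXX   (A,Y)→(C,_,right)
state=C head=1 tape=X_[Y]YXXX   (C,Y)→(D,X,left)
state=D head=0 tape=X[_]XYXXX   (D,_)→(B,Y,right)
state=B head=1 tape=XY[X]YXXX   (B,X)→(B,Y,left)
state=B head=0 tape=X[Y]YYXXX   (B,Y)→(B,X,right)
state=B head=1 tape=XX[Y]YXXX   (B,Y)→(B,X,right)
state=B head=2 tape=XXX[Y]XXX   (B,Y)→(B,X,right)
state=B head=3 tape=XXXX[X]XX   (B,X)→(B,Y,left)
state=B head=2 tape=XXX[X]YXX   (B,X)→(B,Y,left)
state=B head=1 tape=XX[X]YYXX
After 19 steps: state B, head at 1, tape XXXYYXX.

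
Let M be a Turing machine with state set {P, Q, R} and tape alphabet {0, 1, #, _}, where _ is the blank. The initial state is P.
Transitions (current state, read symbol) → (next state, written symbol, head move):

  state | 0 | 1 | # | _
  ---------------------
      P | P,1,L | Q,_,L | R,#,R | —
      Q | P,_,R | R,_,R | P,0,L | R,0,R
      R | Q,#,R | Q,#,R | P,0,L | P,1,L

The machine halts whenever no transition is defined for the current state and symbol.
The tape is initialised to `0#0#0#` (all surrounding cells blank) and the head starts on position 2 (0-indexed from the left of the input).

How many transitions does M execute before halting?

18

state=P head=2 tape=0#[0]#0#____   (P,0)→(P,1,L)
state=P head=1 tape=0[#]1#0#____   (P,#)→(R,#,R)
state=R head=2 tape=0#[1]#0#____   (R,1)→(Q,#,R)
state=Q head=3 tape=0##[#]0#____   (Q,#)→(P,0,L)
state=P head=2 tape=0#[#]00#____   (P,#)→(R,#,R)
state=R head=3 tape=0##[0]0#____   (R,0)→(Q,#,R)
state=Q head=4 tape=0###[0]#____   (Q,0)→(P,_,R)
state=P head=5 tape=0###_[#]____   (P,#)→(R,#,R)
state=R head=6 tape=0###_#[_]___   (R,_)→(P,1,L)
state=P head=5 tape=0###_[#]1___   (P,#)→(R,#,R)
state=R head=6 tape=0###_#[1]___   (R,1)→(Q,#,R)
state=Q head=7 tape=0###_##[_]__   (Q,_)→(R,0,R)
state=R head=8 tape=0###_##0[_]_   (R,_)→(P,1,L)
state=P head=7 tape=0###_##[0]1_   (P,0)→(P,1,L)
state=P head=6 tape=0###_#[#]11_   (P,#)→(R,#,R)
state=R head=7 tape=0###_##[1]1_   (R,1)→(Q,#,R)
state=Q head=8 tape=0###_###[1]_   (Q,1)→(R,_,R)
state=R head=9 tape=0###_###_[_]   (R,_)→(P,1,L)
state=P head=8 tape=0###_###[_]1
M halts after 18 transitions.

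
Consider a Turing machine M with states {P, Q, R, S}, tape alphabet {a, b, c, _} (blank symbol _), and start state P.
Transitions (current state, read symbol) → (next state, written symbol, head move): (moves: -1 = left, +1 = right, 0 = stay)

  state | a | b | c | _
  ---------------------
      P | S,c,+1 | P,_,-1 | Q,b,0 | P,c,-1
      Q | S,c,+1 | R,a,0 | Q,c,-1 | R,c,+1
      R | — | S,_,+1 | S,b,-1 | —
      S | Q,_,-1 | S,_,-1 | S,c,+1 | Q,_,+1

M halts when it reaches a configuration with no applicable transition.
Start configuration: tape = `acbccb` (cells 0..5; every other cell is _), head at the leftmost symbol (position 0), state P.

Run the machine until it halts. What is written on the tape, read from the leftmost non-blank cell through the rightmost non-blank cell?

cccc_a

state=P head=0 tape=[a]cbccb   (P,a)→(S,c,+1)
state=S head=1 tape=c[c]bccb   (S,c)→(S,c,+1)
state=S head=2 tape=cc[b]ccb   (S,b)→(S,_,-1)
state=S head=1 tape=c[c]_ccb   (S,c)→(S,c,+1)
state=S head=2 tape=cc[_]ccb   (S,_)→(Q,_,+1)
state=Q head=3 tape=cc_[c]cb   (Q,c)→(Q,c,-1)
state=Q head=2 tape=cc[_]ccb   (Q,_)→(R,c,+1)
state=R head=3 tape=ccc[c]cb   (R,c)→(S,b,-1)
state=S head=2 tape=cc[c]bcb   (S,c)→(S,c,+1)
state=S head=3 tape=ccc[b]cb   (S,b)→(S,_,-1)
state=S head=2 tape=cc[c]_cb   (S,c)→(S,c,+1)
state=S head=3 tape=ccc[_]cb   (S,_)→(Q,_,+1)
state=Q head=4 tape=ccc_[c]b   (Q,c)→(Q,c,-1)
state=Q head=3 tape=ccc[_]cb   (Q,_)→(R,c,+1)
state=R head=4 tape=cccc[c]b   (R,c)→(S,b,-1)
state=S head=3 tape=ccc[c]bb   (S,c)→(S,c,+1)
state=S head=4 tape=cccc[b]b   (S,b)→(S,_,-1)
state=S head=3 tape=ccc[c]_b   (S,c)→(S,c,+1)
state=S head=4 tape=cccc[_]b   (S,_)→(Q,_,+1)
state=Q head=5 tape=cccc_[b]   (Q,b)→(R,a,0)
state=R head=5 tape=cccc_[a]
The non-blank tape span at halt is cccc_a.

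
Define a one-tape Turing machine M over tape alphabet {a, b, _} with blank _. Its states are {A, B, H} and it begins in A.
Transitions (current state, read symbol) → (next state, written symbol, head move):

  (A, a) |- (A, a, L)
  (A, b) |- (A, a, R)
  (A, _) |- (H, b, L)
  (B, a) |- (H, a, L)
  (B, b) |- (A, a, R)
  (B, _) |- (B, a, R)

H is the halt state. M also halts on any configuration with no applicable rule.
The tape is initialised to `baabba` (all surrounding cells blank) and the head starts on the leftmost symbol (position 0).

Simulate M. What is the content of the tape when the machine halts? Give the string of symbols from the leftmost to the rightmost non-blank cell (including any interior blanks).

state=A head=0 tape=__[b]aabba   (A,b)→(A,a,R)
state=A head=1 tape=__a[a]abba   (A,a)→(A,a,L)
state=A head=0 tape=__[a]aabba   (A,a)→(A,a,L)
state=A head=-1 tape=_[_]aaabba   (A,_)→(H,b,L)
state=H head=-2 tape=[_]baaabba
The non-blank tape span at halt is baaabba.

baaabba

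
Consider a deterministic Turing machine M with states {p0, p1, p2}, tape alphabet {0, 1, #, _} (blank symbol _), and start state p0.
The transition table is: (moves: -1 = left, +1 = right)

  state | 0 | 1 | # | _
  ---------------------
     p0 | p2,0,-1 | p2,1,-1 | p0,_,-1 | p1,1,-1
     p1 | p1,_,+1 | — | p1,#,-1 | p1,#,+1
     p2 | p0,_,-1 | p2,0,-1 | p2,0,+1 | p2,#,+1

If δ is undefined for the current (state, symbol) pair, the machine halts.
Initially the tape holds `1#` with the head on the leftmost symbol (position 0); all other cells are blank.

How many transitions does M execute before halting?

state=p0 head=0 tape=____[1]#   (p0,1)→(p2,1,-1)
state=p2 head=-1 tape=___[_]1#   (p2,_)→(p2,#,+1)
state=p2 head=0 tape=___#[1]#   (p2,1)→(p2,0,-1)
state=p2 head=-1 tape=___[#]0#   (p2,#)→(p2,0,+1)
state=p2 head=0 tape=___0[0]#   (p2,0)→(p0,_,-1)
state=p0 head=-1 tape=___[0]_#   (p0,0)→(p2,0,-1)
state=p2 head=-2 tape=__[_]0_#   (p2,_)→(p2,#,+1)
state=p2 head=-1 tape=__#[0]_#   (p2,0)→(p0,_,-1)
state=p0 head=-2 tape=__[#]__#   (p0,#)→(p0,_,-1)
state=p0 head=-3 tape=_[_]___#   (p0,_)→(p1,1,-1)
state=p1 head=-4 tape=[_]1___#   (p1,_)→(p1,#,+1)
state=p1 head=-3 tape=#[1]___#
M halts after 11 transitions.

11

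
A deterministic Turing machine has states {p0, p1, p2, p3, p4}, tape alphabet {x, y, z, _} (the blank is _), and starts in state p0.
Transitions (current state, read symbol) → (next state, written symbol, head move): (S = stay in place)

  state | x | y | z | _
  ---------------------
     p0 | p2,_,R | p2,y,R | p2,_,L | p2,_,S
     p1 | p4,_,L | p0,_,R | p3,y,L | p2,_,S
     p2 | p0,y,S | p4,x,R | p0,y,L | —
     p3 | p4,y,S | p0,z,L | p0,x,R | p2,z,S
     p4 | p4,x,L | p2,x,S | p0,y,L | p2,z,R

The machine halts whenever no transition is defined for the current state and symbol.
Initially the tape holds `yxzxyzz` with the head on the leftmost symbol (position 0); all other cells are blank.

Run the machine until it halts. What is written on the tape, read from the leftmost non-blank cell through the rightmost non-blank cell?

yyyy__xz

p0 | [y]xzxyzz__   read y → write y, move R, go to p2
p2 | y[x]zxyzz__   read x → write y, move S, go to p0
p0 | y[y]zxyzz__   read y → write y, move R, go to p2
p2 | yy[z]xyzz__   read z → write y, move L, go to p0
p0 | y[y]yxyzz__   read y → write y, move R, go to p2
p2 | yy[y]xyzz__   read y → write x, move R, go to p4
p4 | yyx[x]yzz__   read x → write x, move L, go to p4
p4 | yy[x]xyzz__   read x → write x, move L, go to p4
p4 | y[y]xxyzz__   read y → write x, move S, go to p2
p2 | y[x]xxyzz__   read x → write y, move S, go to p0
p0 | y[y]xxyzz__   read y → write y, move R, go to p2
p2 | yy[x]xyzz__   read x → write y, move S, go to p0
p0 | yy[y]xyzz__   read y → write y, move R, go to p2
p2 | yyy[x]yzz__   read x → write y, move S, go to p0
p0 | yyy[y]yzz__   read y → write y, move R, go to p2
p2 | yyyy[y]zz__   read y → write x, move R, go to p4
p4 | yyyyx[z]z__   read z → write y, move L, go to p0
p0 | yyyy[x]yz__   read x → write _, move R, go to p2
p2 | yyyy_[y]z__   read y → write x, move R, go to p4
p4 | yyyy_x[z]__   read z → write y, move L, go to p0
p0 | yyyy_[x]y__   read x → write _, move R, go to p2
p2 | yyyy__[y]__   read y → write x, move R, go to p4
p4 | yyyy__x[_]_   read _ → write z, move R, go to p2
p2 | yyyy__xz[_]
The non-blank tape span at halt is yyyy__xz.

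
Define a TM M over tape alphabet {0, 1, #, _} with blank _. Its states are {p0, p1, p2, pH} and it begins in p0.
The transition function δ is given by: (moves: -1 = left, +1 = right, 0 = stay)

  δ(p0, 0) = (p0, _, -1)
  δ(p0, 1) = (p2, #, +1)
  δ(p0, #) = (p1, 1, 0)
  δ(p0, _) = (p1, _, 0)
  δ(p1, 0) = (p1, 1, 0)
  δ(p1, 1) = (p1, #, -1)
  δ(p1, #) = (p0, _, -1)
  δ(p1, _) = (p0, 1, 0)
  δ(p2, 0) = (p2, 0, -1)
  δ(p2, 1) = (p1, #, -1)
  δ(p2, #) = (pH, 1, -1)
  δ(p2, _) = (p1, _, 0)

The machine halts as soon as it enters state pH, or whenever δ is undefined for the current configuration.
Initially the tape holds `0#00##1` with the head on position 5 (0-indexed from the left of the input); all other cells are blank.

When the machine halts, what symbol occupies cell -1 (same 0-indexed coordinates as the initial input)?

state=p0 head=5 tape=_0#00#[#]1   (p0,#)→(p1,1,0)
state=p1 head=5 tape=_0#00#[1]1   (p1,1)→(p1,#,-1)
state=p1 head=4 tape=_0#00[#]#1   (p1,#)→(p0,_,-1)
state=p0 head=3 tape=_0#0[0]_#1   (p0,0)→(p0,_,-1)
state=p0 head=2 tape=_0#[0]__#1   (p0,0)→(p0,_,-1)
state=p0 head=1 tape=_0[#]___#1   (p0,#)→(p1,1,0)
state=p1 head=1 tape=_0[1]___#1   (p1,1)→(p1,#,-1)
state=p1 head=0 tape=_[0]#___#1   (p1,0)→(p1,1,0)
state=p1 head=0 tape=_[1]#___#1   (p1,1)→(p1,#,-1)
state=p1 head=-1 tape=[_]##___#1   (p1,_)→(p0,1,0)
state=p0 head=-1 tape=[1]##___#1   (p0,1)→(p2,#,+1)
state=p2 head=0 tape=#[#]#___#1   (p2,#)→(pH,1,-1)
state=pH head=-1 tape=[#]1#___#1
Cell -1 holds # when M halts.

#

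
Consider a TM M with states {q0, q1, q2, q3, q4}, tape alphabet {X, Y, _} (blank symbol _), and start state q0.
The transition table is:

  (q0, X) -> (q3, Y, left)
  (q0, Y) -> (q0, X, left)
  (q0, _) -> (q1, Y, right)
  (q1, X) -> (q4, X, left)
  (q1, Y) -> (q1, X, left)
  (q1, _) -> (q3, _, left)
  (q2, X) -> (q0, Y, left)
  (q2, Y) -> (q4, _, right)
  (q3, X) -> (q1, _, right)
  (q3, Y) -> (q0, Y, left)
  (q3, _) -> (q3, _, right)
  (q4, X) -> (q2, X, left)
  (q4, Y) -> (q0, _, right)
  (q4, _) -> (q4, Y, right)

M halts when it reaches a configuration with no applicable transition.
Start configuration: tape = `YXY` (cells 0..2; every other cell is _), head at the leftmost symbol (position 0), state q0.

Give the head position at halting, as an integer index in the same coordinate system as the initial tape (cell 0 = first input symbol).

-1

q0 | ___[Y]XY   read Y → write X, move left, go to q0
q0 | __[_]XXY   read _ → write Y, move right, go to q1
q1 | __Y[X]XY   read X → write X, move left, go to q4
q4 | __[Y]XXY   read Y → write _, move right, go to q0
q0 | ___[X]XY   read X → write Y, move left, go to q3
q3 | __[_]YXY   read _ → write _, move right, go to q3
q3 | ___[Y]XY   read Y → write Y, move left, go to q0
q0 | __[_]YXY   read _ → write Y, move right, go to q1
q1 | __Y[Y]XY   read Y → write X, move left, go to q1
q1 | __[Y]XXY   read Y → write X, move left, go to q1
q1 | _[_]XXXY   read _ → write _, move left, go to q3
q3 | [_]_XXXY   read _ → write _, move right, go to q3
q3 | _[_]XXXY   read _ → write _, move right, go to q3
q3 | __[X]XXY   read X → write _, move right, go to q1
q1 | ___[X]XY   read X → write X, move left, go to q4
q4 | __[_]XXY   read _ → write Y, move right, go to q4
q4 | __Y[X]XY   read X → write X, move left, go to q2
q2 | __[Y]XXY   read Y → write _, move right, go to q4
q4 | ___[X]XY   read X → write X, move left, go to q2
q2 | __[_]XXY
At halt the head is at cell -1.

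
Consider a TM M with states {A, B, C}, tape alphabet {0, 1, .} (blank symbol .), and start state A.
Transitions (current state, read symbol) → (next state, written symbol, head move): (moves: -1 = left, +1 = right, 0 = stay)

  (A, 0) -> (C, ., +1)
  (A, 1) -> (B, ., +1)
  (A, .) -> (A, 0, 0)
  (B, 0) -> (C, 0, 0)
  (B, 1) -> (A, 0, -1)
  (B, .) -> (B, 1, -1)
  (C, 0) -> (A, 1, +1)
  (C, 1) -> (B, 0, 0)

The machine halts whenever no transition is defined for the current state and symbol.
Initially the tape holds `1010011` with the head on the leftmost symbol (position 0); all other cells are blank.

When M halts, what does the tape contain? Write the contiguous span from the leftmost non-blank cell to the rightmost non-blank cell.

state=A head=0 tape=[1]010011...   (A,1)→(B,.,+1)
state=B head=1 tape=.[0]10011...   (B,0)→(C,0,0)
state=C head=1 tape=.[0]10011...   (C,0)→(A,1,+1)
state=A head=2 tape=.1[1]0011...   (A,1)→(B,.,+1)
state=B head=3 tape=.1.[0]011...   (B,0)→(C,0,0)
state=C head=3 tape=.1.[0]011...   (C,0)→(A,1,+1)
state=A head=4 tape=.1.1[0]11...   (A,0)→(C,.,+1)
state=C head=5 tape=.1.1.[1]1...   (C,1)→(B,0,0)
state=B head=5 tape=.1.1.[0]1...   (B,0)→(C,0,0)
state=C head=5 tape=.1.1.[0]1...   (C,0)→(A,1,+1)
state=A head=6 tape=.1.1.1[1]...   (A,1)→(B,.,+1)
state=B head=7 tape=.1.1.1.[.]..   (B,.)→(B,1,-1)
state=B head=6 tape=.1.1.1[.]1..   (B,.)→(B,1,-1)
state=B head=5 tape=.1.1.[1]11..   (B,1)→(A,0,-1)
state=A head=4 tape=.1.1[.]011..   (A,.)→(A,0,0)
state=A head=4 tape=.1.1[0]011..   (A,0)→(C,.,+1)
state=C head=5 tape=.1.1.[0]11..   (C,0)→(A,1,+1)
state=A head=6 tape=.1.1.1[1]1..   (A,1)→(B,.,+1)
state=B head=7 tape=.1.1.1.[1]..   (B,1)→(A,0,-1)
state=A head=6 tape=.1.1.1[.]0..   (A,.)→(A,0,0)
state=A head=6 tape=.1.1.1[0]0..   (A,0)→(C,.,+1)
state=C head=7 tape=.1.1.1.[0]..   (C,0)→(A,1,+1)
state=A head=8 tape=.1.1.1.1[.].   (A,.)→(A,0,0)
state=A head=8 tape=.1.1.1.1[0].   (A,0)→(C,.,+1)
state=C head=9 tape=.1.1.1.1.[.]
The non-blank tape span at halt is 1.1.1.1.

1.1.1.1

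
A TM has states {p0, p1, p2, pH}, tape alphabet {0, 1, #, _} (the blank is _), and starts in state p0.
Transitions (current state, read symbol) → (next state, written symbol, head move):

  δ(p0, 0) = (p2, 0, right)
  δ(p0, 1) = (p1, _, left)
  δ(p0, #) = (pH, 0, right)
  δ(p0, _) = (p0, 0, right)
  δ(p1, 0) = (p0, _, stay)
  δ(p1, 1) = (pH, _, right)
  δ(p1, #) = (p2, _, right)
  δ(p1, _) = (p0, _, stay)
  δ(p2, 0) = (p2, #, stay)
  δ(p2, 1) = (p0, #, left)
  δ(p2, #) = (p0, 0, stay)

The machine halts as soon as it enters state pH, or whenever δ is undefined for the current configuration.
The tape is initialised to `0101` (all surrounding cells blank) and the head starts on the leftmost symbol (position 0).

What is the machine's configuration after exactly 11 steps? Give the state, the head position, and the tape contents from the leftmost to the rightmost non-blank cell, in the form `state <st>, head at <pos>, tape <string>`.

p0 | [0]101   read 0 → write 0, move right, go to p2
p2 | 0[1]01   read 1 → write #, move left, go to p0
p0 | [0]#01   read 0 → write 0, move right, go to p2
p2 | 0[#]01   read # → write 0, move stay, go to p0
p0 | 0[0]01   read 0 → write 0, move right, go to p2
p2 | 00[0]1   read 0 → write #, move stay, go to p2
p2 | 00[#]1   read # → write 0, move stay, go to p0
p0 | 00[0]1   read 0 → write 0, move right, go to p2
p2 | 000[1]   read 1 → write #, move left, go to p0
p0 | 00[0]#   read 0 → write 0, move right, go to p2
p2 | 000[#]   read # → write 0, move stay, go to p0
p0 | 000[0]
After 11 steps: state p0, head at 3, tape 0000.

state p0, head at 3, tape 0000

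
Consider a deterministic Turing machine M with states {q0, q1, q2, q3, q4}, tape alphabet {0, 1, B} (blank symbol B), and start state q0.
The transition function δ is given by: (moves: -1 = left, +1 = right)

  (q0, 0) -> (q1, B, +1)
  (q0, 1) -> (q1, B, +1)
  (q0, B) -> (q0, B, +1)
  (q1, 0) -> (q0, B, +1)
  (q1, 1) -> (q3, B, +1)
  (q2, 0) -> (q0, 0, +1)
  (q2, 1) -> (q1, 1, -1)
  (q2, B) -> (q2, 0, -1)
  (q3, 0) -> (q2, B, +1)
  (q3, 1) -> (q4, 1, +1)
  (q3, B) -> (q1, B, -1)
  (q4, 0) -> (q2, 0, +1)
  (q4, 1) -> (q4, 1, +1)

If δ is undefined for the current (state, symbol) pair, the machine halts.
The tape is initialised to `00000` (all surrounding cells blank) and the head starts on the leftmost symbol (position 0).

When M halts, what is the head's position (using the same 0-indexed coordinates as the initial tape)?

5

q0 | [0]0000B   read 0 → write B, move +1, go to q1
q1 | B[0]000B   read 0 → write B, move +1, go to q0
q0 | BB[0]00B   read 0 → write B, move +1, go to q1
q1 | BBB[0]0B   read 0 → write B, move +1, go to q0
q0 | BBBB[0]B   read 0 → write B, move +1, go to q1
q1 | BBBBB[B]
At halt the head is at cell 5.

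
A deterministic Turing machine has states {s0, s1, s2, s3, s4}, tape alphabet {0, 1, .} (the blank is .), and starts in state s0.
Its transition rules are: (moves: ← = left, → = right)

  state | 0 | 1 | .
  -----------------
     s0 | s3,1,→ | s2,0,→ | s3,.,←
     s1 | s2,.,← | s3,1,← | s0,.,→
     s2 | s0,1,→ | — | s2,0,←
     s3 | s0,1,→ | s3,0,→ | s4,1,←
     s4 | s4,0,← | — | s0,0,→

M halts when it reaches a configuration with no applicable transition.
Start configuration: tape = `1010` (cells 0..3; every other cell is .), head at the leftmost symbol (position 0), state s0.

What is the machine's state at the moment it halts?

s0 | [1]010.   read 1 → write 0, move →, go to s2
s2 | 0[0]10.   read 0 → write 1, move →, go to s0
s0 | 01[1]0.   read 1 → write 0, move →, go to s2
s2 | 010[0].   read 0 → write 1, move →, go to s0
s0 | 0101[.]   read . → write ., move ←, go to s3
s3 | 010[1].   read 1 → write 0, move →, go to s3
s3 | 0100[.]   read . → write 1, move ←, go to s4
s4 | 010[0]1   read 0 → write 0, move ←, go to s4
s4 | 01[0]01   read 0 → write 0, move ←, go to s4
s4 | 0[1]001
No transition is defined for (s4, 1); M halts in state s4.

s4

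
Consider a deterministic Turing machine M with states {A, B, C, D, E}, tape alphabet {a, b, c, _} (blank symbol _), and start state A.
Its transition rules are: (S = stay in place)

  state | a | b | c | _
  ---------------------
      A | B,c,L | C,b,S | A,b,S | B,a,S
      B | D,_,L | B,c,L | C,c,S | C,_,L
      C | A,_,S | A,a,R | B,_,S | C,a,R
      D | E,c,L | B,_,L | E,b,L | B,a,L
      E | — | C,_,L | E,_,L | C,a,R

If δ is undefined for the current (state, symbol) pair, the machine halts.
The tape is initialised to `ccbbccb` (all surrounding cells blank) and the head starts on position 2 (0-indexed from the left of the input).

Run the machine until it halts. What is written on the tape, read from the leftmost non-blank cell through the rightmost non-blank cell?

A | cc[b]bccb_   read b → write b, move S, go to C
C | cc[b]bccb_   read b → write a, move R, go to A
A | cca[b]ccb_   read b → write b, move S, go to C
C | cca[b]ccb_   read b → write a, move R, go to A
A | ccaa[c]cb_   read c → write b, move S, go to A
A | ccaa[b]cb_   read b → write b, move S, go to C
C | ccaa[b]cb_   read b → write a, move R, go to A
A | ccaaa[c]b_   read c → write b, move S, go to A
A | ccaaa[b]b_   read b → write b, move S, go to C
C | ccaaa[b]b_   read b → write a, move R, go to A
A | ccaaaa[b]_   read b → write b, move S, go to C
C | ccaaaa[b]_   read b → write a, move R, go to A
A | ccaaaaa[_]   read _ → write a, move S, go to B
B | ccaaaaa[a]   read a → write _, move L, go to D
D | ccaaaa[a]_   read a → write c, move L, go to E
E | ccaaa[a]c_
The non-blank tape span at halt is ccaaaac.

ccaaaac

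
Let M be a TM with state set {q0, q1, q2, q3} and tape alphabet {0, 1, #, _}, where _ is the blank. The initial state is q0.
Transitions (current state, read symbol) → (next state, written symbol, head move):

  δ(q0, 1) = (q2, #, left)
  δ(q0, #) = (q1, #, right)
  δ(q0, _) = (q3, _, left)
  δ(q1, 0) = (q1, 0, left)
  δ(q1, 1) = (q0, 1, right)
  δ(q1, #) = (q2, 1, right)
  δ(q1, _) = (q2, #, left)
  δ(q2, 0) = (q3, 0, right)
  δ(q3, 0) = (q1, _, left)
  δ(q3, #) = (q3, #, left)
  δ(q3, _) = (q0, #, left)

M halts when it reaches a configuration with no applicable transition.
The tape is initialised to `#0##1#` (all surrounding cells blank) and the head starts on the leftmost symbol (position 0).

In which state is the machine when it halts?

q3

state=q0 head=0 tape=[#]0##1#   (q0,#)→(q1,#,right)
state=q1 head=1 tape=#[0]##1#   (q1,0)→(q1,0,left)
state=q1 head=0 tape=[#]0##1#   (q1,#)→(q2,1,right)
state=q2 head=1 tape=1[0]##1#   (q2,0)→(q3,0,right)
state=q3 head=2 tape=10[#]#1#   (q3,#)→(q3,#,left)
state=q3 head=1 tape=1[0]##1#   (q3,0)→(q1,_,left)
state=q1 head=0 tape=[1]_##1#   (q1,1)→(q0,1,right)
state=q0 head=1 tape=1[_]##1#   (q0,_)→(q3,_,left)
state=q3 head=0 tape=[1]_##1#
No transition is defined for (q3, 1); M halts in state q3.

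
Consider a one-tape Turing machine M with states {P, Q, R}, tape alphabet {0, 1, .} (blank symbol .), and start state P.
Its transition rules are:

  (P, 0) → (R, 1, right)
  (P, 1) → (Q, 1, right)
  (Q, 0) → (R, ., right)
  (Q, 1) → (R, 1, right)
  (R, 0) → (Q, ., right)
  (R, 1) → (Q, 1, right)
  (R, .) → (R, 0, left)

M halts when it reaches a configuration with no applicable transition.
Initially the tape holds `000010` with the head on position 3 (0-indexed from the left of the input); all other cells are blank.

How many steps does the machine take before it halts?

state=P head=3 tape=000[0]10..   (P,0)→(R,1,right)
state=R head=4 tape=0001[1]0..   (R,1)→(Q,1,right)
state=Q head=5 tape=00011[0]..   (Q,0)→(R,.,right)
state=R head=6 tape=00011.[.].   (R,.)→(R,0,left)
state=R head=5 tape=00011[.]0.   (R,.)→(R,0,left)
state=R head=4 tape=0001[1]00.   (R,1)→(Q,1,right)
state=Q head=5 tape=00011[0]0.   (Q,0)→(R,.,right)
state=R head=6 tape=00011.[0].   (R,0)→(Q,.,right)
state=Q head=7 tape=00011..[.]
M halts after 8 transitions.

8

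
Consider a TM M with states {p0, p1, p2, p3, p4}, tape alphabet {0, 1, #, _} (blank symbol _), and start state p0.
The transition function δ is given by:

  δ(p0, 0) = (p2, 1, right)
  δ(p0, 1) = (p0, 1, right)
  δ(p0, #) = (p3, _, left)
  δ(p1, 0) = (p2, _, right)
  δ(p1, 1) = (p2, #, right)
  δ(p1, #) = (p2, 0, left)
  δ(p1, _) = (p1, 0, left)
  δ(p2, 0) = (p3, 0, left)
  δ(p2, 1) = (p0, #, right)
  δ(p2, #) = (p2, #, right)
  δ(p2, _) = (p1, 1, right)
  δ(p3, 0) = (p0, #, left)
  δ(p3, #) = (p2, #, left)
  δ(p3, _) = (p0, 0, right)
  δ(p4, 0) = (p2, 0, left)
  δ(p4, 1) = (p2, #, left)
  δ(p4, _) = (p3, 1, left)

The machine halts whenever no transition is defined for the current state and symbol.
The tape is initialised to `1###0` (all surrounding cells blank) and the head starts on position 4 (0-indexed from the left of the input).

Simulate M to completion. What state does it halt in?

state=p0 head=4 tape=1###[0]____   (p0,0)→(p2,1,right)
state=p2 head=5 tape=1###1[_]___   (p2,_)→(p1,1,right)
state=p1 head=6 tape=1###11[_]__   (p1,_)→(p1,0,left)
state=p1 head=5 tape=1###1[1]0__   (p1,1)→(p2,#,right)
state=p2 head=6 tape=1###1#[0]__   (p2,0)→(p3,0,left)
state=p3 head=5 tape=1###1[#]0__   (p3,#)→(p2,#,left)
state=p2 head=4 tape=1###[1]#0__   (p2,1)→(p0,#,right)
state=p0 head=5 tape=1####[#]0__   (p0,#)→(p3,_,left)
state=p3 head=4 tape=1###[#]_0__   (p3,#)→(p2,#,left)
state=p2 head=3 tape=1##[#]#_0__   (p2,#)→(p2,#,right)
state=p2 head=4 tape=1###[#]_0__   (p2,#)→(p2,#,right)
state=p2 head=5 tape=1####[_]0__   (p2,_)→(p1,1,right)
state=p1 head=6 tape=1####1[0]__   (p1,0)→(p2,_,right)
state=p2 head=7 tape=1####1_[_]_   (p2,_)→(p1,1,right)
state=p1 head=8 tape=1####1_1[_]   (p1,_)→(p1,0,left)
state=p1 head=7 tape=1####1_[1]0   (p1,1)→(p2,#,right)
state=p2 head=8 tape=1####1_#[0]   (p2,0)→(p3,0,left)
state=p3 head=7 tape=1####1_[#]0   (p3,#)→(p2,#,left)
state=p2 head=6 tape=1####1[_]#0   (p2,_)→(p1,1,right)
state=p1 head=7 tape=1####11[#]0   (p1,#)→(p2,0,left)
state=p2 head=6 tape=1####1[1]00   (p2,1)→(p0,#,right)
state=p0 head=7 tape=1####1#[0]0   (p0,0)→(p2,1,right)
state=p2 head=8 tape=1####1#1[0]   (p2,0)→(p3,0,left)
state=p3 head=7 tape=1####1#[1]0
No transition is defined for (p3, 1); M halts in state p3.

p3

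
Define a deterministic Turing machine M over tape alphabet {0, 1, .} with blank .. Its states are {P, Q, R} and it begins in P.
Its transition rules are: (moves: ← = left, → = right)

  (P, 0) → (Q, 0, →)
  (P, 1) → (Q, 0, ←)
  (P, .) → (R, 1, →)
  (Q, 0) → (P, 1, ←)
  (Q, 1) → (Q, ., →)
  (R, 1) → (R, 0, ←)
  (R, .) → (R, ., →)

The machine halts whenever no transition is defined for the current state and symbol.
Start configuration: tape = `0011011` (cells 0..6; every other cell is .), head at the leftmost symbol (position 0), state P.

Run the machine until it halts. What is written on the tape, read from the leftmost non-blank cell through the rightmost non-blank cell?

0..0011

P | [0]011011   read 0 → write 0, move →, go to Q
Q | 0[0]11011   read 0 → write 1, move ←, go to P
P | [0]111011   read 0 → write 0, move →, go to Q
Q | 0[1]11011   read 1 → write ., move →, go to Q
Q | 0.[1]1011   read 1 → write ., move →, go to Q
Q | 0..[1]011   read 1 → write ., move →, go to Q
Q | 0...[0]11   read 0 → write 1, move ←, go to P
P | 0..[.]111   read . → write 1, move →, go to R
R | 0..1[1]11   read 1 → write 0, move ←, go to R
R | 0..[1]011   read 1 → write 0, move ←, go to R
R | 0.[.]0011   read . → write ., move →, go to R
R | 0..[0]011
The non-blank tape span at halt is 0..0011.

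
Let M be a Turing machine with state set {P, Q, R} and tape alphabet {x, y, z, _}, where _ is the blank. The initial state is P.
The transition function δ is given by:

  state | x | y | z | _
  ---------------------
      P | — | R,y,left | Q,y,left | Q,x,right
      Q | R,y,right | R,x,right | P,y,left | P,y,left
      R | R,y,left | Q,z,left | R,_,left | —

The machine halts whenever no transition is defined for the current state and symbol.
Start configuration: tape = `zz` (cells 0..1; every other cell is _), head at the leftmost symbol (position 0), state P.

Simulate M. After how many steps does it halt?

state=P head=0 tape=_____[z]z   (P,z)→(Q,y,left)
state=Q head=-1 tape=____[_]yz   (Q,_)→(P,y,left)
state=P head=-2 tape=___[_]yyz   (P,_)→(Q,x,right)
state=Q head=-1 tape=___x[y]yz   (Q,y)→(R,x,right)
state=R head=0 tape=___xx[y]z   (R,y)→(Q,z,left)
state=Q head=-1 tape=___x[x]zz   (Q,x)→(R,y,right)
state=R head=0 tape=___xy[z]z   (R,z)→(R,_,left)
state=R head=-1 tape=___x[y]_z   (R,y)→(Q,z,left)
state=Q head=-2 tape=___[x]z_z   (Q,x)→(R,y,right)
state=R head=-1 tape=___y[z]_z   (R,z)→(R,_,left)
state=R head=-2 tape=___[y]__z   (R,y)→(Q,z,left)
state=Q head=-3 tape=__[_]z__z   (Q,_)→(P,y,left)
state=P head=-4 tape=_[_]yz__z   (P,_)→(Q,x,right)
state=Q head=-3 tape=_x[y]z__z   (Q,y)→(R,x,right)
state=R head=-2 tape=_xx[z]__z   (R,z)→(R,_,left)
state=R head=-3 tape=_x[x]___z   (R,x)→(R,y,left)
state=R head=-4 tape=_[x]y___z   (R,x)→(R,y,left)
state=R head=-5 tape=[_]yy___z
M halts after 17 transitions.

17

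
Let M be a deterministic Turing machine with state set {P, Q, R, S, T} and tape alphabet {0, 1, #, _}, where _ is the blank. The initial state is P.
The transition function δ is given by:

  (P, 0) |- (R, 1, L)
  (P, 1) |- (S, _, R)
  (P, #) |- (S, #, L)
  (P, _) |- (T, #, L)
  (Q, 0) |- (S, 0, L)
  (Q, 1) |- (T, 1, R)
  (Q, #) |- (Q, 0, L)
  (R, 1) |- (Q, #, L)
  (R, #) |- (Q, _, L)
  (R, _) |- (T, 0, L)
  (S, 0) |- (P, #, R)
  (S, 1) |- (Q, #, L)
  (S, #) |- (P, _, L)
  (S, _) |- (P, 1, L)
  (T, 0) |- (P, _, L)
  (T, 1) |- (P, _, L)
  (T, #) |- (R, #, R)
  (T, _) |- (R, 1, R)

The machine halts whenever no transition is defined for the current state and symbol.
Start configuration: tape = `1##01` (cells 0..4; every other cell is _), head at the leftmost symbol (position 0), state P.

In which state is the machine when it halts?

state=P head=0 tape=__[1]##01   (P,1)→(S,_,R)
state=S head=1 tape=___[#]#01   (S,#)→(P,_,L)
state=P head=0 tape=__[_]_#01   (P,_)→(T,#,L)
state=T head=-1 tape=_[_]#_#01   (T,_)→(R,1,R)
state=R head=0 tape=_1[#]_#01   (R,#)→(Q,_,L)
state=Q head=-1 tape=_[1]__#01   (Q,1)→(T,1,R)
state=T head=0 tape=_1[_]_#01   (T,_)→(R,1,R)
state=R head=1 tape=_11[_]#01   (R,_)→(T,0,L)
state=T head=0 tape=_1[1]0#01   (T,1)→(P,_,L)
state=P head=-1 tape=_[1]_0#01   (P,1)→(S,_,R)
state=S head=0 tape=__[_]0#01   (S,_)→(P,1,L)
state=P head=-1 tape=_[_]10#01   (P,_)→(T,#,L)
state=T head=-2 tape=[_]#10#01   (T,_)→(R,1,R)
state=R head=-1 tape=1[#]10#01   (R,#)→(Q,_,L)
state=Q head=-2 tape=[1]_10#01   (Q,1)→(T,1,R)
state=T head=-1 tape=1[_]10#01   (T,_)→(R,1,R)
state=R head=0 tape=11[1]0#01   (R,1)→(Q,#,L)
state=Q head=-1 tape=1[1]#0#01   (Q,1)→(T,1,R)
state=T head=0 tape=11[#]0#01   (T,#)→(R,#,R)
state=R head=1 tape=11#[0]#01
No transition is defined for (R, 0); M halts in state R.

R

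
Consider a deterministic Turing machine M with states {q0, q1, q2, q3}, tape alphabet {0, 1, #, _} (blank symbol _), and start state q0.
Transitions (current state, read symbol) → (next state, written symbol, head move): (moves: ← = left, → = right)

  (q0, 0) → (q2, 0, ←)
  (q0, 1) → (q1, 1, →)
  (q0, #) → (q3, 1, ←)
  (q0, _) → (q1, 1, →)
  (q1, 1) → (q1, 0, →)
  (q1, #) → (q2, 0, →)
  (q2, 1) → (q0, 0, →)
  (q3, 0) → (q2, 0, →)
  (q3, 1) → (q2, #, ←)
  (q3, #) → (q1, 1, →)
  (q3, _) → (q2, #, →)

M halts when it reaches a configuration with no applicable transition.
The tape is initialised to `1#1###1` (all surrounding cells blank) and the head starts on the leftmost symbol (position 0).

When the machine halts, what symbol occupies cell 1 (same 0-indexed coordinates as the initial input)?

state=q0 head=0 tape=[1]#1###1_   (q0,1)→(q1,1,→)
state=q1 head=1 tape=1[#]1###1_   (q1,#)→(q2,0,→)
state=q2 head=2 tape=10[1]###1_   (q2,1)→(q0,0,→)
state=q0 head=3 tape=100[#]##1_   (q0,#)→(q3,1,←)
state=q3 head=2 tape=10[0]1##1_   (q3,0)→(q2,0,→)
state=q2 head=3 tape=100[1]##1_   (q2,1)→(q0,0,→)
state=q0 head=4 tape=1000[#]#1_   (q0,#)→(q3,1,←)
state=q3 head=3 tape=100[0]1#1_   (q3,0)→(q2,0,→)
state=q2 head=4 tape=1000[1]#1_   (q2,1)→(q0,0,→)
state=q0 head=5 tape=10000[#]1_   (q0,#)→(q3,1,←)
state=q3 head=4 tape=1000[0]11_   (q3,0)→(q2,0,→)
state=q2 head=5 tape=10000[1]1_   (q2,1)→(q0,0,→)
state=q0 head=6 tape=100000[1]_   (q0,1)→(q1,1,→)
state=q1 head=7 tape=1000001[_]
Cell 1 holds 0 when M halts.

0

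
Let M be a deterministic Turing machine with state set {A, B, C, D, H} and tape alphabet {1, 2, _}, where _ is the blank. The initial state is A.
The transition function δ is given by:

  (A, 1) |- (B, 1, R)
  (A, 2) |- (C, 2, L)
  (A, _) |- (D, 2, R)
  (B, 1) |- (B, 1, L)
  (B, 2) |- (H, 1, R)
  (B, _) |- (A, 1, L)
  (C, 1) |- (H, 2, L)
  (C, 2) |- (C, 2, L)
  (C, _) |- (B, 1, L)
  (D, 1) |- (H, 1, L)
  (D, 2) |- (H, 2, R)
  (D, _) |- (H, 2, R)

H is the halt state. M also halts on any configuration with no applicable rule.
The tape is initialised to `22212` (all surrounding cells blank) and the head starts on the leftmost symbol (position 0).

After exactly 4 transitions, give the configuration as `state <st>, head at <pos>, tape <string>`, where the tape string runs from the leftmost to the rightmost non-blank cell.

state D, head at -2, tape 21122212

A | ___[2]2212   read 2 → write 2, move L, go to C
C | __[_]22212   read _ → write 1, move L, go to B
B | _[_]122212   read _ → write 1, move L, go to A
A | [_]1122212   read _ → write 2, move R, go to D
D | 2[1]122212
After 4 steps: state D, head at -2, tape 21122212.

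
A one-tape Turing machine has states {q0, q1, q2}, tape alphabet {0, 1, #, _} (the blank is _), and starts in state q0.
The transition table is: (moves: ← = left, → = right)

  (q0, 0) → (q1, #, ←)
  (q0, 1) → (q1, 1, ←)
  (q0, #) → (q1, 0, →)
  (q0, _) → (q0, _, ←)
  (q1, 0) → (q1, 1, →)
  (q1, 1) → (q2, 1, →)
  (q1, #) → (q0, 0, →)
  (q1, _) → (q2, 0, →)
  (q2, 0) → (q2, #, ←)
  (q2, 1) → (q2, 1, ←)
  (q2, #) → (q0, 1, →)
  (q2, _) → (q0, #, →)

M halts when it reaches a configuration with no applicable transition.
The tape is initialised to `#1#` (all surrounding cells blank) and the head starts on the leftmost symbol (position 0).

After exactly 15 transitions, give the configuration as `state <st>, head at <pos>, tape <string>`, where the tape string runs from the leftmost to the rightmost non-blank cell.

state q2, head at -1, tape ##11

state=q0 head=0 tape=_[#]1#_   (q0,#)→(q1,0,→)
state=q1 head=1 tape=_0[1]#_   (q1,1)→(q2,1,→)
state=q2 head=2 tape=_01[#]_   (q2,#)→(q0,1,→)
state=q0 head=3 tape=_011[_]   (q0,_)→(q0,_,←)
state=q0 head=2 tape=_01[1]_   (q0,1)→(q1,1,←)
state=q1 head=1 tape=_0[1]1_   (q1,1)→(q2,1,→)
state=q2 head=2 tape=_01[1]_   (q2,1)→(q2,1,←)
state=q2 head=1 tape=_0[1]1_   (q2,1)→(q2,1,←)
state=q2 head=0 tape=_[0]11_   (q2,0)→(q2,#,←)
state=q2 head=-1 tape=[_]#11_   (q2,_)→(q0,#,→)
state=q0 head=0 tape=#[#]11_   (q0,#)→(q1,0,→)
state=q1 head=1 tape=#0[1]1_   (q1,1)→(q2,1,→)
state=q2 head=2 tape=#01[1]_   (q2,1)→(q2,1,←)
state=q2 head=1 tape=#0[1]1_   (q2,1)→(q2,1,←)
state=q2 head=0 tape=#[0]11_   (q2,0)→(q2,#,←)
state=q2 head=-1 tape=[#]#11_
After 15 steps: state q2, head at -1, tape ##11.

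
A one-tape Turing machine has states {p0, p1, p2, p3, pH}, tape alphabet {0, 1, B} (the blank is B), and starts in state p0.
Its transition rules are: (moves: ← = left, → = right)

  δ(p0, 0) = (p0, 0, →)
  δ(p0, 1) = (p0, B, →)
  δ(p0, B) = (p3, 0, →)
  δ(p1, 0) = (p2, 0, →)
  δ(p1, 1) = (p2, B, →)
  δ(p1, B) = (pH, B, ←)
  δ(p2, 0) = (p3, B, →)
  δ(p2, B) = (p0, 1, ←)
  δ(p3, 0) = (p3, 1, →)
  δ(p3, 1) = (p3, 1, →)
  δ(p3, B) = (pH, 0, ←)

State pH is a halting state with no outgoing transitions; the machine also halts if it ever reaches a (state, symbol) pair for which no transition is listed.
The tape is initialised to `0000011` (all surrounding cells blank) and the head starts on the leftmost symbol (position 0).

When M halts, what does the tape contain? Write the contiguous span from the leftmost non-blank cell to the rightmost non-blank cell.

00000BB00

p0 | [0]000011BB   read 0 → write 0, move →, go to p0
p0 | 0[0]00011BB   read 0 → write 0, move →, go to p0
p0 | 00[0]0011BB   read 0 → write 0, move →, go to p0
p0 | 000[0]011BB   read 0 → write 0, move →, go to p0
p0 | 0000[0]11BB   read 0 → write 0, move →, go to p0
p0 | 00000[1]1BB   read 1 → write B, move →, go to p0
p0 | 00000B[1]BB   read 1 → write B, move →, go to p0
p0 | 00000BB[B]B   read B → write 0, move →, go to p3
p3 | 00000BB0[B]   read B → write 0, move ←, go to pH
pH | 00000BB[0]0
The non-blank tape span at halt is 00000BB00.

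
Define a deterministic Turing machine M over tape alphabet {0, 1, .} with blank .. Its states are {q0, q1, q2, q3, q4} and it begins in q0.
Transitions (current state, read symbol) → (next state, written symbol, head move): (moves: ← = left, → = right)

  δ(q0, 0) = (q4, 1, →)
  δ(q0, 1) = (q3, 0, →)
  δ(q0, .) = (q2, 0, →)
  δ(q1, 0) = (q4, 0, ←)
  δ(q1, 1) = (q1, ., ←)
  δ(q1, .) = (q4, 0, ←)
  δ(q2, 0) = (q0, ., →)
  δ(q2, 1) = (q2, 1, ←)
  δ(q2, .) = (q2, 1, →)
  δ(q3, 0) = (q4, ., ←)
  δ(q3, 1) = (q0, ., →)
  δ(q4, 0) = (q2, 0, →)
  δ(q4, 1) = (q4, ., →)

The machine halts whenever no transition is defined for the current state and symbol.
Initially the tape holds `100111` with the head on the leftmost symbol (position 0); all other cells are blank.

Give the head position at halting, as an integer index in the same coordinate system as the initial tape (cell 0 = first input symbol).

6

q0 | [1]00111.   read 1 → write 0, move →, go to q3
q3 | 0[0]0111.   read 0 → write ., move ←, go to q4
q4 | [0].0111.   read 0 → write 0, move →, go to q2
q2 | 0[.]0111.   read . → write 1, move →, go to q2
q2 | 01[0]111.   read 0 → write ., move →, go to q0
q0 | 01.[1]11.   read 1 → write 0, move →, go to q3
q3 | 01.0[1]1.   read 1 → write ., move →, go to q0
q0 | 01.0.[1].   read 1 → write 0, move →, go to q3
q3 | 01.0.0[.]
At halt the head is at cell 6.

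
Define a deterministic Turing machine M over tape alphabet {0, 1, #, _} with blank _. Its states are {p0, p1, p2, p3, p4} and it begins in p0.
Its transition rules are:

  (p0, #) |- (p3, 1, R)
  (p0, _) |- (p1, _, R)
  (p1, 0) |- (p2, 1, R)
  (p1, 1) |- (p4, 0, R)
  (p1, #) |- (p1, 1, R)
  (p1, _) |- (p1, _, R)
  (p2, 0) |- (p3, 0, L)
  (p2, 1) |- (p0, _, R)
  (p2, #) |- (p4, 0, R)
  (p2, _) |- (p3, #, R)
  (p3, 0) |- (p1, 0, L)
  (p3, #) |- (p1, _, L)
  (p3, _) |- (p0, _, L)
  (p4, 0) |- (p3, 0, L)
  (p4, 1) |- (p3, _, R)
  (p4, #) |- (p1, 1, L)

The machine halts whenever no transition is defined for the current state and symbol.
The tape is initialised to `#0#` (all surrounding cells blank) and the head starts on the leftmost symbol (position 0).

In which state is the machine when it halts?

state=p0 head=0 tape=_[#]0#   (p0,#)→(p3,1,R)
state=p3 head=1 tape=_1[0]#   (p3,0)→(p1,0,L)
state=p1 head=0 tape=_[1]0#   (p1,1)→(p4,0,R)
state=p4 head=1 tape=_0[0]#   (p4,0)→(p3,0,L)
state=p3 head=0 tape=_[0]0#   (p3,0)→(p1,0,L)
state=p1 head=-1 tape=[_]00#   (p1,_)→(p1,_,R)
state=p1 head=0 tape=_[0]0#   (p1,0)→(p2,1,R)
state=p2 head=1 tape=_1[0]#   (p2,0)→(p3,0,L)
state=p3 head=0 tape=_[1]0#
No transition is defined for (p3, 1); M halts in state p3.

p3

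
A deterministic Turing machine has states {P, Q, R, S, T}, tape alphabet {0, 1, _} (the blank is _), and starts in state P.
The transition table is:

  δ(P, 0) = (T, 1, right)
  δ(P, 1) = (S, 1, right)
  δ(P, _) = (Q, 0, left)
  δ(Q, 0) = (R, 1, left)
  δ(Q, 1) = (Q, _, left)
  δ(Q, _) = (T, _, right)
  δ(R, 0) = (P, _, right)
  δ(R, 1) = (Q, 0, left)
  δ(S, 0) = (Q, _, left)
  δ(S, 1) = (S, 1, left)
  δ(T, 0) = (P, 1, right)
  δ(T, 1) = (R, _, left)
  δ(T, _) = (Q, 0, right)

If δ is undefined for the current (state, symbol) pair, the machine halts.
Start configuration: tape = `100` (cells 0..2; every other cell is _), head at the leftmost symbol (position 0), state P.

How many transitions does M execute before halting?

P | _[1]00__   read 1 → write 1, move right, go to S
S | _1[0]0__   read 0 → write _, move left, go to Q
Q | _[1]_0__   read 1 → write _, move left, go to Q
Q | [_]__0__   read _ → write _, move right, go to T
T | _[_]_0__   read _ → write 0, move right, go to Q
Q | _0[_]0__   read _ → write _, move right, go to T
T | _0_[0]__   read 0 → write 1, move right, go to P
P | _0_1[_]_   read _ → write 0, move left, go to Q
Q | _0_[1]0_   read 1 → write _, move left, go to Q
Q | _0[_]_0_   read _ → write _, move right, go to T
T | _0_[_]0_   read _ → write 0, move right, go to Q
Q | _0_0[0]_   read 0 → write 1, move left, go to R
R | _0_[0]1_   read 0 → write _, move right, go to P
P | _0__[1]_   read 1 → write 1, move right, go to S
S | _0__1[_]
M halts after 14 transitions.

14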